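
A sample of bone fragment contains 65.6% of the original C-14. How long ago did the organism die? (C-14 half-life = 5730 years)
Age = t½ × log₂(1/ratio) = 3485 years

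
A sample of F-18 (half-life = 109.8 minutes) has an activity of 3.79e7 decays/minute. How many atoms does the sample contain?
N = A/λ = 6.004e9 atoms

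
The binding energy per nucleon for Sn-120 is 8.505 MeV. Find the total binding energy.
B.E. = 8.505 × 120 = 1021 MeV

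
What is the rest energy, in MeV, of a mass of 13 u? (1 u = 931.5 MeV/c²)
E = mc² = 12110 MeV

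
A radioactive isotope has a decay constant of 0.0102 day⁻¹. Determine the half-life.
t½ = ln(2)/λ = 67.96 days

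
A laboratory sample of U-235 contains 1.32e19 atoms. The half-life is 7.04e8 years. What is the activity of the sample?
A = λN = 1.3e10 decays/year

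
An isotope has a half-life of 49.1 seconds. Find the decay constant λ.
λ = ln(2)/t½ = 0.01412 second⁻¹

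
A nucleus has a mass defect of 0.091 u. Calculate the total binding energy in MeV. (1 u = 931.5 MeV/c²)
B.E. = Δm × 931.5 = 84.77 MeV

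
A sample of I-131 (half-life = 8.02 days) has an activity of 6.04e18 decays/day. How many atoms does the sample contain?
N = A/λ = 6.989e19 atoms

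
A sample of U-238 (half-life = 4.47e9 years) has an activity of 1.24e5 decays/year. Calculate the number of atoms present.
N = A/λ = 7.997e14 atoms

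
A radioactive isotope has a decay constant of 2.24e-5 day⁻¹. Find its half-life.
t½ = ln(2)/λ = 30940 days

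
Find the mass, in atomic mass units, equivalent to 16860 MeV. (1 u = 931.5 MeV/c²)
m = E/c² = 18.1 u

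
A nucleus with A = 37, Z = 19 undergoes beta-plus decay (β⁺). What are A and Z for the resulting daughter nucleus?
Daughter: A = 37, Z = 18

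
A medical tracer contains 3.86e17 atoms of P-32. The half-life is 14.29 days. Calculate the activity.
A = λN = 1.872e16 decays/day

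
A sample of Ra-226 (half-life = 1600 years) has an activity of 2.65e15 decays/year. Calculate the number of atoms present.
N = A/λ = 6.117e18 atoms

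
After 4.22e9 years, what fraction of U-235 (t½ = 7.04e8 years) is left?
N/N₀ = (1/2)^(t/t½) = 0.01569 = 1.57%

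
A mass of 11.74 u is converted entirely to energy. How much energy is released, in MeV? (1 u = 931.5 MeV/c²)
E = mc² = 10940 MeV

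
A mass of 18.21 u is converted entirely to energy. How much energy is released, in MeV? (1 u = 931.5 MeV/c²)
E = mc² = 16960 MeV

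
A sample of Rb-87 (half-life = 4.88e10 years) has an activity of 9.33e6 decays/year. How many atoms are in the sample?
N = A/λ = 6.569e17 atoms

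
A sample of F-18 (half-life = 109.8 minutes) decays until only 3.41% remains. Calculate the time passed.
t = t½ × log₂(N₀/N) = 535.2 minutes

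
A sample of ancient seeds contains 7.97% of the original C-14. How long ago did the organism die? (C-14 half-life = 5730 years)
Age = t½ × log₂(1/ratio) = 20910 years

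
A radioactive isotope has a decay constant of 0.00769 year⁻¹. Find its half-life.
t½ = ln(2)/λ = 90.14 years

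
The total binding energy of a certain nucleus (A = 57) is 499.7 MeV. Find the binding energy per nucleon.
B.E./A = 499.7/57 = 8.767 MeV/nucleon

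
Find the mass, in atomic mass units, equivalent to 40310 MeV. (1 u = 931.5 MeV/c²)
m = E/c² = 43.27 u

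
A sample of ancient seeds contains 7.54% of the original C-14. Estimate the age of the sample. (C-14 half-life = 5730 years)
Age = t½ × log₂(1/ratio) = 21370 years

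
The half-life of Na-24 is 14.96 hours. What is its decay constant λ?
λ = ln(2)/t½ = 0.04633 hour⁻¹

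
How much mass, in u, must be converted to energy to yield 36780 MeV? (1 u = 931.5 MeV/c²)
m = E/c² = 39.48 u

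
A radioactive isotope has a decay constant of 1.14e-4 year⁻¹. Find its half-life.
t½ = ln(2)/λ = 6080 years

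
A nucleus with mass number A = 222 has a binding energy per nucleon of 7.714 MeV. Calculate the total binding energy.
B.E. = 7.714 × 222 = 1713 MeV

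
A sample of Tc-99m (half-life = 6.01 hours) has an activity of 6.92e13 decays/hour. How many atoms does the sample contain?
N = A/λ = 6e14 atoms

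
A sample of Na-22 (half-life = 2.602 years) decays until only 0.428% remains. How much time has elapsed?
t = t½ × log₂(N₀/N) = 20.47 years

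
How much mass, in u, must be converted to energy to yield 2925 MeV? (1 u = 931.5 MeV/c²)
m = E/c² = 3.14 u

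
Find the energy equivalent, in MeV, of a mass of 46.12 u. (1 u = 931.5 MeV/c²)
E = mc² = 42960 MeV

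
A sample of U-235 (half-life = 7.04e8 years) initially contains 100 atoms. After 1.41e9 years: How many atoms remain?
N = N₀(1/2)^(t/t½) = 24.95 atoms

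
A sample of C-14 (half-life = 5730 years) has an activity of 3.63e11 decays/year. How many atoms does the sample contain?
N = A/λ = 3.001e15 atoms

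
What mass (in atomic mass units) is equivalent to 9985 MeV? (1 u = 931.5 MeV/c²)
m = E/c² = 10.72 u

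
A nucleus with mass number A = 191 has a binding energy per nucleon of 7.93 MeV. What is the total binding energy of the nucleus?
B.E. = 7.93 × 191 = 1515 MeV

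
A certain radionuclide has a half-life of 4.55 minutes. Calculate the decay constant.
λ = ln(2)/t½ = 0.1523 minute⁻¹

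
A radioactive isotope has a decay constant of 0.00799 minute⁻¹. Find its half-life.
t½ = ln(2)/λ = 86.75 minutes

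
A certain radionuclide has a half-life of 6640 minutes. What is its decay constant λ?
λ = ln(2)/t½ = 1.044e-4 minute⁻¹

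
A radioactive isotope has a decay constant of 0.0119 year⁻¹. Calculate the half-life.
t½ = ln(2)/λ = 58.25 years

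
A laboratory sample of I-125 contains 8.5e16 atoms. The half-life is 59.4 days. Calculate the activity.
A = λN = 9.919e14 decays/day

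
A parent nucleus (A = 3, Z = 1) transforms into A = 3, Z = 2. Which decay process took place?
ΔA = 0, ΔZ = +1 ⇒ beta-minus decay (β⁻)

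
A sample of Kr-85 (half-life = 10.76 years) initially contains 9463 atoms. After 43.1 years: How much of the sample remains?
N = N₀(1/2)^(t/t½) = 589.2 atoms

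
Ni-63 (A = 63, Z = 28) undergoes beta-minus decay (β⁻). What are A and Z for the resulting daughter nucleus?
Daughter: A = 63, Z = 29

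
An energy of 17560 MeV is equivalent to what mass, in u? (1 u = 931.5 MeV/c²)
m = E/c² = 18.85 u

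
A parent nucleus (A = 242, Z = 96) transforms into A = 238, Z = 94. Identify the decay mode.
ΔA = -4, ΔZ = -2 ⇒ alpha decay (α)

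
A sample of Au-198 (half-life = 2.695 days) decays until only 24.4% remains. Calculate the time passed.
t = t½ × log₂(N₀/N) = 5.484 days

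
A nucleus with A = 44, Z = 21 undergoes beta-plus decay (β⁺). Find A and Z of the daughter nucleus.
Daughter: A = 44, Z = 20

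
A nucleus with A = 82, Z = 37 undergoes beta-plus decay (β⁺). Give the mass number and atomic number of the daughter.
Daughter: A = 82, Z = 36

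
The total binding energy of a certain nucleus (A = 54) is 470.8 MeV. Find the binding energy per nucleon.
B.E./A = 470.8/54 = 8.719 MeV/nucleon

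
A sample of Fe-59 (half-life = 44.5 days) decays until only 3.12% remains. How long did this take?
t = t½ × log₂(N₀/N) = 222.6 days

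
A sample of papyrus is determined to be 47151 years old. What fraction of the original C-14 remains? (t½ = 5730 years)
N/N₀ = (1/2)^(t/t½) = 0.003333 = 0.333%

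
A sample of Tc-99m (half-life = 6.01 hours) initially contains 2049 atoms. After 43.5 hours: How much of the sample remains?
N = N₀(1/2)^(t/t½) = 13.57 atoms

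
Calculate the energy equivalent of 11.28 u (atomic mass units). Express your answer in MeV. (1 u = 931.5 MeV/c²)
E = mc² = 10510 MeV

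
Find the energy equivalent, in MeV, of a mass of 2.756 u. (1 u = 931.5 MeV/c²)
E = mc² = 2567 MeV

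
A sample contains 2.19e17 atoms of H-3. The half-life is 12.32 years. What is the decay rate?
A = λN = 1.232e16 decays/year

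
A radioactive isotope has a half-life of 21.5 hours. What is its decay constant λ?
λ = ln(2)/t½ = 0.03224 hour⁻¹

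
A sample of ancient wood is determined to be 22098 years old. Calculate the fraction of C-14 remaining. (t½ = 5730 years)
N/N₀ = (1/2)^(t/t½) = 0.06903 = 6.9%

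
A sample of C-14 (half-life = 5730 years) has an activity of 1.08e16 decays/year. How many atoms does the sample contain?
N = A/λ = 8.928e19 atoms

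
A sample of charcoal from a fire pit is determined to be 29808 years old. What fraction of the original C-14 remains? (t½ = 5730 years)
N/N₀ = (1/2)^(t/t½) = 0.02717 = 2.72%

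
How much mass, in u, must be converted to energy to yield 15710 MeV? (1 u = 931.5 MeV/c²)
m = E/c² = 16.87 u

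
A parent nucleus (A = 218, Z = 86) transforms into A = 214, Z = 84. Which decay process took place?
ΔA = -4, ΔZ = -2 ⇒ alpha decay (α)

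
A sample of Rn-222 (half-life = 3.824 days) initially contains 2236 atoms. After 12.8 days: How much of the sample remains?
N = N₀(1/2)^(t/t½) = 219.7 atoms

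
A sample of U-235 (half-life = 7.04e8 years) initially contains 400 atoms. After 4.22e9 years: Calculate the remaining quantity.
N = N₀(1/2)^(t/t½) = 6.275 atoms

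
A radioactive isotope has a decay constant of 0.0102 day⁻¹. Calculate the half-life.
t½ = ln(2)/λ = 67.96 days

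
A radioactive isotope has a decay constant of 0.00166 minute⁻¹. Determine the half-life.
t½ = ln(2)/λ = 417.6 minutes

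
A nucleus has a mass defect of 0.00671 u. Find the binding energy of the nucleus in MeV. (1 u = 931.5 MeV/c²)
B.E. = Δm × 931.5 = 6.25 MeV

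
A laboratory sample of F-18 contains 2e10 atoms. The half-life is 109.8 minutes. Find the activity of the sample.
A = λN = 1.263e8 decays/minute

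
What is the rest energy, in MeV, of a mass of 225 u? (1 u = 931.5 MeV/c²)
E = mc² = 2.096e5 MeV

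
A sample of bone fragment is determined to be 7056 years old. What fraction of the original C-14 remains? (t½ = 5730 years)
N/N₀ = (1/2)^(t/t½) = 0.4259 = 42.6%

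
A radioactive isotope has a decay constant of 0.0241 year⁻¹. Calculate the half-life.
t½ = ln(2)/λ = 28.76 years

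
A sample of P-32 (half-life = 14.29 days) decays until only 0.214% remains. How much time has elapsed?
t = t½ × log₂(N₀/N) = 126.7 days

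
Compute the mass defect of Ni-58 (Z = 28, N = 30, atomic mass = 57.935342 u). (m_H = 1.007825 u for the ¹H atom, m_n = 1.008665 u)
Δm = Z·m_H + N·m_n − M = 0.5437 u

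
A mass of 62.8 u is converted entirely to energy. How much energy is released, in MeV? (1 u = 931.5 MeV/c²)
E = mc² = 58500 MeV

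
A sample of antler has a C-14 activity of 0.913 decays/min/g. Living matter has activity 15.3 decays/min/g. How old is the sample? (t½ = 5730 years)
Age = t½ × log₂(A₀/A) = 23300 years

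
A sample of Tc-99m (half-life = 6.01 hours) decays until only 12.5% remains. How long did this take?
t = t½ × log₂(N₀/N) = 18.03 hours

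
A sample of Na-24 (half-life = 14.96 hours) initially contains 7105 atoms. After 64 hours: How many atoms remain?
N = N₀(1/2)^(t/t½) = 366.2 atoms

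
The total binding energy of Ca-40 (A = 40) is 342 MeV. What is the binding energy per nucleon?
B.E./A = 342/40 = 8.55 MeV/nucleon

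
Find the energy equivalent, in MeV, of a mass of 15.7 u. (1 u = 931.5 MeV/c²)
E = mc² = 14620 MeV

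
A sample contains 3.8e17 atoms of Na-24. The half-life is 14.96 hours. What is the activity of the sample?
A = λN = 1.761e16 decays/hour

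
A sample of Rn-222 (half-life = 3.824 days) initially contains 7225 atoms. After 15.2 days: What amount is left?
N = N₀(1/2)^(t/t½) = 459.5 atoms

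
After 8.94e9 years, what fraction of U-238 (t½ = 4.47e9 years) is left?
N/N₀ = (1/2)^(t/t½) = 0.25 = 25%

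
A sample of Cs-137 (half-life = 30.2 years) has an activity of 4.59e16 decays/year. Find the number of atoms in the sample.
N = A/λ = 2e18 atoms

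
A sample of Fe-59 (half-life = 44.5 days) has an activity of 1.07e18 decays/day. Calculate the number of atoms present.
N = A/λ = 6.869e19 atoms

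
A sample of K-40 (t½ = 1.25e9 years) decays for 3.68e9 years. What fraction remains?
N/N₀ = (1/2)^(t/t½) = 0.1299 = 13%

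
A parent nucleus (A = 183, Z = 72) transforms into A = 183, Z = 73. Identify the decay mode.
ΔA = 0, ΔZ = +1 ⇒ beta-minus decay (β⁻)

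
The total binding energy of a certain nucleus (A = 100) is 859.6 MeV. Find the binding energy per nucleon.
B.E./A = 859.6/100 = 8.596 MeV/nucleon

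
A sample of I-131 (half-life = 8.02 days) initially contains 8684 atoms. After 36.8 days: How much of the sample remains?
N = N₀(1/2)^(t/t½) = 360.9 atoms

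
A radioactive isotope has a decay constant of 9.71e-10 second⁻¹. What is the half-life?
t½ = ln(2)/λ = 7.138e8 seconds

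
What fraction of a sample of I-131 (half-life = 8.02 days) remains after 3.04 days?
N/N₀ = (1/2)^(t/t½) = 0.7689 = 76.9%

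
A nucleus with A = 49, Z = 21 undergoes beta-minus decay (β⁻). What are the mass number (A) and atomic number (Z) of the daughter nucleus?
Daughter: A = 49, Z = 22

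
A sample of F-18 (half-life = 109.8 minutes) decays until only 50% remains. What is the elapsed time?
t = t½ × log₂(N₀/N) = 109.8 minutes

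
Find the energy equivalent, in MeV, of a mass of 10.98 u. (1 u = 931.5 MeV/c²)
E = mc² = 10230 MeV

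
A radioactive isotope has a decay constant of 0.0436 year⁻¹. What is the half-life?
t½ = ln(2)/λ = 15.9 years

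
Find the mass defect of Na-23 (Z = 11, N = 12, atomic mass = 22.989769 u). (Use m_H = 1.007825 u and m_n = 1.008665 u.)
Δm = Z·m_H + N·m_n − M = 0.2003 u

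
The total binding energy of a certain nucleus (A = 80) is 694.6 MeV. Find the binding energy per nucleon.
B.E./A = 694.6/80 = 8.683 MeV/nucleon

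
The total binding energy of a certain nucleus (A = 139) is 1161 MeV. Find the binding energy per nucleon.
B.E./A = 1161/139 = 8.353 MeV/nucleon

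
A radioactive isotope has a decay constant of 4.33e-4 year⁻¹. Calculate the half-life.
t½ = ln(2)/λ = 1601 years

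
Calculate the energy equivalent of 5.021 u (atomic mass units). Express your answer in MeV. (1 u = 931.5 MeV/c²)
E = mc² = 4677 MeV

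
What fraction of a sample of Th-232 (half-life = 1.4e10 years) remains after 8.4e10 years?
N/N₀ = (1/2)^(t/t½) = 0.01562 = 1.56%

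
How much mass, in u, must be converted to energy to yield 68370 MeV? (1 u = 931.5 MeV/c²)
m = E/c² = 73.4 u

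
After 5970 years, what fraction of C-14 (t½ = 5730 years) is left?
N/N₀ = (1/2)^(t/t½) = 0.4857 = 48.6%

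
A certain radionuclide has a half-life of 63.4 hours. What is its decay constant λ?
λ = ln(2)/t½ = 0.01093 hour⁻¹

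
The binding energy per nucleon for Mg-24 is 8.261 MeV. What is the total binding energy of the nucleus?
B.E. = 8.261 × 24 = 198.3 MeV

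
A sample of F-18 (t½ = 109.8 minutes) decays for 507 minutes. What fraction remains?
N/N₀ = (1/2)^(t/t½) = 0.04074 = 4.07%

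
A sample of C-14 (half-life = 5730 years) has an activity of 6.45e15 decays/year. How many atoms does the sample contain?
N = A/λ = 5.332e19 atoms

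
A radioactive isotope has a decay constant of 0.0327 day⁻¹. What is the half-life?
t½ = ln(2)/λ = 21.2 days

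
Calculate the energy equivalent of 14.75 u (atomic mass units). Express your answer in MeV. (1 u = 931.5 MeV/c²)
E = mc² = 13740 MeV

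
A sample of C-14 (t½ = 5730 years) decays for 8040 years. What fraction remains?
N/N₀ = (1/2)^(t/t½) = 0.3781 = 37.8%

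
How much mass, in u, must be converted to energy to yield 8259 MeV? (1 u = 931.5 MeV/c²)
m = E/c² = 8.866 u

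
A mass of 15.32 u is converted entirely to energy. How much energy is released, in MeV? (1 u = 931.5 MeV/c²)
E = mc² = 14270 MeV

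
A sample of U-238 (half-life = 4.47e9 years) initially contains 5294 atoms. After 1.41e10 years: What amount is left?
N = N₀(1/2)^(t/t½) = 594.6 atoms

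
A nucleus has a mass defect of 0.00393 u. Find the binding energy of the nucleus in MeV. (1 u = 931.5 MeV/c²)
B.E. = Δm × 931.5 = 3.661 MeV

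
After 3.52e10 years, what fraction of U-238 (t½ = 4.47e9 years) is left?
N/N₀ = (1/2)^(t/t½) = 0.004261 = 0.426%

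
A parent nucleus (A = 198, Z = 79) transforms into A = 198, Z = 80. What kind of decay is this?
ΔA = 0, ΔZ = +1 ⇒ beta-minus decay (β⁻)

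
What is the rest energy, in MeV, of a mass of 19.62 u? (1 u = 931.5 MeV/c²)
E = mc² = 18280 MeV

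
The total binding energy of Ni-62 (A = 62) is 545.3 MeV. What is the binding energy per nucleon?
B.E./A = 545.3/62 = 8.795 MeV/nucleon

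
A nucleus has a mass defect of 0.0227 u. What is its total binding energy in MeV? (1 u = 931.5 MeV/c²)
B.E. = Δm × 931.5 = 21.15 MeV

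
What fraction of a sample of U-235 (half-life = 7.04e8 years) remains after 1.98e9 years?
N/N₀ = (1/2)^(t/t½) = 0.1423 = 14.2%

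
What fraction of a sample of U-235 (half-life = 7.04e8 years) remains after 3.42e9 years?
N/N₀ = (1/2)^(t/t½) = 0.03448 = 3.45%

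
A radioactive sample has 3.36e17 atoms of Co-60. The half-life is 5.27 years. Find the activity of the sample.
A = λN = 4.419e16 decays/year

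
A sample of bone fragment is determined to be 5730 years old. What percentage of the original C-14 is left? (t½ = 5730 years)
N/N₀ = (1/2)^(t/t½) = 0.5 = 50%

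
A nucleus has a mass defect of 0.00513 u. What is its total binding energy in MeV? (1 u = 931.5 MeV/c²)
B.E. = Δm × 931.5 = 4.779 MeV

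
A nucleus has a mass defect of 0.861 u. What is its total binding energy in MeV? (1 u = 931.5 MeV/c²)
B.E. = Δm × 931.5 = 802 MeV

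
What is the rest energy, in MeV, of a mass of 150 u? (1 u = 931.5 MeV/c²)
E = mc² = 1.397e5 MeV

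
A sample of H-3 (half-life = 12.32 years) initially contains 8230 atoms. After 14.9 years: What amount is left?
N = N₀(1/2)^(t/t½) = 3559 atoms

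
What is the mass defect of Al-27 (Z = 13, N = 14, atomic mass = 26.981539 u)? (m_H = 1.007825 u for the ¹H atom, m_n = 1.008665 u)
Δm = Z·m_H + N·m_n − M = 0.2415 u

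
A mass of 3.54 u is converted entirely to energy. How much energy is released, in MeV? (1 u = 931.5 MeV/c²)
E = mc² = 3298 MeV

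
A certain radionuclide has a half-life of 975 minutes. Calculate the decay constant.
λ = ln(2)/t½ = 7.109e-4 minute⁻¹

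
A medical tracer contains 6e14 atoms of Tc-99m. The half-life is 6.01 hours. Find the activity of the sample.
A = λN = 6.92e13 decays/hour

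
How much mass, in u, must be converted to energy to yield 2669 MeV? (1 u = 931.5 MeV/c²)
m = E/c² = 2.865 u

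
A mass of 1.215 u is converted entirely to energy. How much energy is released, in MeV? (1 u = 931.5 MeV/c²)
E = mc² = 1132 MeV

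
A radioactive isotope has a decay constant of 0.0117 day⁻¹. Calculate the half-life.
t½ = ln(2)/λ = 59.24 days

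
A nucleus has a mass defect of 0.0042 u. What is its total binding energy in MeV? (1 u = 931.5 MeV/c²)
B.E. = Δm × 931.5 = 3.912 MeV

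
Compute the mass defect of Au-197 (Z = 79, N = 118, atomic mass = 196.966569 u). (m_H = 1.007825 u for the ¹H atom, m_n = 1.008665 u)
Δm = Z·m_H + N·m_n − M = 1.674 u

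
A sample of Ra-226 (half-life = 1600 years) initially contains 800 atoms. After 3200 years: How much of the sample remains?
N = N₀(1/2)^(t/t½) = 200 atoms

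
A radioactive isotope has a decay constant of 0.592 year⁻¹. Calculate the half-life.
t½ = ln(2)/λ = 1.171 years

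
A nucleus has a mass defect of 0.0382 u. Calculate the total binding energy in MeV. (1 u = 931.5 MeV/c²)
B.E. = Δm × 931.5 = 35.58 MeV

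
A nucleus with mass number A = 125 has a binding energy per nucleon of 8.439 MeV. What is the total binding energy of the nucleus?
B.E. = 8.439 × 125 = 1055 MeV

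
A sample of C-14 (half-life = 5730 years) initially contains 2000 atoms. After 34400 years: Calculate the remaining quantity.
N = N₀(1/2)^(t/t½) = 31.17 atoms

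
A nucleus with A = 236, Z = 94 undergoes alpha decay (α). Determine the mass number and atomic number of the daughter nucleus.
Daughter: A = 232, Z = 92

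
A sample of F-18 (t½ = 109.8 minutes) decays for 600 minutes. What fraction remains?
N/N₀ = (1/2)^(t/t½) = 0.02265 = 2.26%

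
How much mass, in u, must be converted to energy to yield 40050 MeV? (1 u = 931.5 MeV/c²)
m = E/c² = 43 u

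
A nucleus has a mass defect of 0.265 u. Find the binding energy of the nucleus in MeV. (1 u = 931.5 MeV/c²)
B.E. = Δm × 931.5 = 246.8 MeV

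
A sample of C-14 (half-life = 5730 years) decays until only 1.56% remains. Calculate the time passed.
t = t½ × log₂(N₀/N) = 34390 years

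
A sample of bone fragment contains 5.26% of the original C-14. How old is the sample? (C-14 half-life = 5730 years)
Age = t½ × log₂(1/ratio) = 24350 years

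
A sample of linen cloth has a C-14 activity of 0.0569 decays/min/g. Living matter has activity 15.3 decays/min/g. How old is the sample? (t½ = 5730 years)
Age = t½ × log₂(A₀/A) = 46250 years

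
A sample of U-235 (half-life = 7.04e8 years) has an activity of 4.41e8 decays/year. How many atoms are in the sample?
N = A/λ = 4.479e17 atoms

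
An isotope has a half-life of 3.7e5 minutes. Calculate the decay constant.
λ = ln(2)/t½ = 1.873e-6 minute⁻¹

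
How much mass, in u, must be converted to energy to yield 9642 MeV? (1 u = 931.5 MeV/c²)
m = E/c² = 10.35 u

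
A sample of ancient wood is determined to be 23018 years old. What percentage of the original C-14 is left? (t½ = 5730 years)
N/N₀ = (1/2)^(t/t½) = 0.06176 = 6.18%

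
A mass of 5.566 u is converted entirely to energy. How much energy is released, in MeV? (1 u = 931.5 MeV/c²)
E = mc² = 5185 MeV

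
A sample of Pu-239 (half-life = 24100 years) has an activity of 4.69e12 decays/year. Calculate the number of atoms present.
N = A/λ = 1.631e17 atoms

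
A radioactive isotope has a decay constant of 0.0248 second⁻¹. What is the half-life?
t½ = ln(2)/λ = 27.95 seconds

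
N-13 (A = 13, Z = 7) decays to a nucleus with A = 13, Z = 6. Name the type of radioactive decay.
ΔA = 0, ΔZ = -1 ⇒ beta-plus decay (β⁺) or electron capture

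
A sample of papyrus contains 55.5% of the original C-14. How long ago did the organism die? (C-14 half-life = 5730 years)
Age = t½ × log₂(1/ratio) = 4867 years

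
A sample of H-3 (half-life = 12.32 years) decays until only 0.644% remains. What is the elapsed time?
t = t½ × log₂(N₀/N) = 89.67 years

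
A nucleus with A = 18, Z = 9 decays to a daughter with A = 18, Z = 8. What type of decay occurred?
ΔA = 0, ΔZ = -1 ⇒ beta-plus decay (β⁺) or electron capture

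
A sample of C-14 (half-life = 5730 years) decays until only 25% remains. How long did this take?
t = t½ × log₂(N₀/N) = 11460 years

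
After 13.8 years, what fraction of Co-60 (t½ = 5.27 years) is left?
N/N₀ = (1/2)^(t/t½) = 0.1628 = 16.3%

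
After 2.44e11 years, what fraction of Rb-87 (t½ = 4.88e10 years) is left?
N/N₀ = (1/2)^(t/t½) = 0.03125 = 3.12%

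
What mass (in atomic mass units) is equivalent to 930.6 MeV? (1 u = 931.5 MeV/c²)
m = E/c² = 0.999 u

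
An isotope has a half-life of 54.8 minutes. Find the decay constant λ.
λ = ln(2)/t½ = 0.01265 minute⁻¹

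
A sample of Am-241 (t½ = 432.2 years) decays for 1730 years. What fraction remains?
N/N₀ = (1/2)^(t/t½) = 0.06238 = 6.24%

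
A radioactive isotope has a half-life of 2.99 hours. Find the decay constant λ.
λ = ln(2)/t½ = 0.2318 hour⁻¹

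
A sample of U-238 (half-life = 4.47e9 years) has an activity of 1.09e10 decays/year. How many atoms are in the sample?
N = A/λ = 7.029e19 atoms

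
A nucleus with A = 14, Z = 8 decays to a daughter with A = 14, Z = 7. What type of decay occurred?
ΔA = 0, ΔZ = -1 ⇒ beta-plus decay (β⁺) or electron capture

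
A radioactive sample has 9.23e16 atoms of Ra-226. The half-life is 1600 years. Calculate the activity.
A = λN = 3.999e13 decays/year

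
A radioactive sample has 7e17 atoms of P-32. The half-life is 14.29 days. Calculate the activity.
A = λN = 3.395e16 decays/day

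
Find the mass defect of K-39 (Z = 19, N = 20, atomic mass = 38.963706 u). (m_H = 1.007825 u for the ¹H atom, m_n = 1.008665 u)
Δm = Z·m_H + N·m_n − M = 0.3583 u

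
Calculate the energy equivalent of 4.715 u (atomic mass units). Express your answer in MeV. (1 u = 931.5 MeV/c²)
E = mc² = 4392 MeV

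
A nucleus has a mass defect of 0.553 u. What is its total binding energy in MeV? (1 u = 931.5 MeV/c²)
B.E. = Δm × 931.5 = 515.1 MeV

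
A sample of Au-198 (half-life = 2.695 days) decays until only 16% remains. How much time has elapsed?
t = t½ × log₂(N₀/N) = 7.125 days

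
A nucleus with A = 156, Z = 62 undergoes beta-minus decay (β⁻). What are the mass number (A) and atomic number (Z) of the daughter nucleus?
Daughter: A = 156, Z = 63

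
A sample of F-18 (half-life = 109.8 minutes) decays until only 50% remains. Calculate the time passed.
t = t½ × log₂(N₀/N) = 109.8 minutes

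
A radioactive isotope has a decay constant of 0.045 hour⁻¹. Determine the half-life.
t½ = ln(2)/λ = 15.4 hours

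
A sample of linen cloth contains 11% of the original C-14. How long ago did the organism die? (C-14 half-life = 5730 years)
Age = t½ × log₂(1/ratio) = 18250 years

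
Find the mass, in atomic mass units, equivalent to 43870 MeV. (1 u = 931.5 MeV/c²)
m = E/c² = 47.1 u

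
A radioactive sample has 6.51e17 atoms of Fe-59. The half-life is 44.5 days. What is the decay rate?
A = λN = 1.014e16 decays/day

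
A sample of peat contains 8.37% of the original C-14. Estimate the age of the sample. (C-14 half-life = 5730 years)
Age = t½ × log₂(1/ratio) = 20510 years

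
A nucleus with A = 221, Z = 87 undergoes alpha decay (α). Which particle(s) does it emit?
α particle = ⁴₂He (2 protons + 2 neutrons)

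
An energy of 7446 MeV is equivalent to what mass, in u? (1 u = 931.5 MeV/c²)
m = E/c² = 7.994 u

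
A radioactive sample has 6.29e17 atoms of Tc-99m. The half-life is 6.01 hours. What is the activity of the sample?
A = λN = 7.254e16 decays/hour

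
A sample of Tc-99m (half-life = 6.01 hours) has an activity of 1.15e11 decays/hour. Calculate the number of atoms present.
N = A/λ = 9.971e11 atoms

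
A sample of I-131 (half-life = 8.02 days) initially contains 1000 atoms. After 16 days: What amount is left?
N = N₀(1/2)^(t/t½) = 250.9 atoms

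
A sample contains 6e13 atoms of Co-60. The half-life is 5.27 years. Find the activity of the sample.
A = λN = 7.892e12 decays/year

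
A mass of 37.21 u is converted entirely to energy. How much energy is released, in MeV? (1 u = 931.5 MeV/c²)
E = mc² = 34660 MeV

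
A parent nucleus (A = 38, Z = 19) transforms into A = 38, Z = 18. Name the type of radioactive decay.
ΔA = 0, ΔZ = -1 ⇒ beta-plus decay (β⁺) or electron capture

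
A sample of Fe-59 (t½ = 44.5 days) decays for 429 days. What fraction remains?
N/N₀ = (1/2)^(t/t½) = 0.001253 = 0.125%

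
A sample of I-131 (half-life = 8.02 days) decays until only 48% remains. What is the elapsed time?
t = t½ × log₂(N₀/N) = 8.492 days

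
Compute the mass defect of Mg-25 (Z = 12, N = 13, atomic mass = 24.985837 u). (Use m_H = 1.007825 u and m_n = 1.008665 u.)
Δm = Z·m_H + N·m_n − M = 0.2207 u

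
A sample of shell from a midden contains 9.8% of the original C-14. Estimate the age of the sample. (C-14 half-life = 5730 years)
Age = t½ × log₂(1/ratio) = 19200 years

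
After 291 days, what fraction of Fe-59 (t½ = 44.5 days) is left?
N/N₀ = (1/2)^(t/t½) = 0.01075 = 1.08%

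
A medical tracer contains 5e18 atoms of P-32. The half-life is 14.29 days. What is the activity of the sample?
A = λN = 2.425e17 decays/day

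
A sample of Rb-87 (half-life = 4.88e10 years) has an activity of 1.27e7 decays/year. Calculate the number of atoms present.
N = A/λ = 8.941e17 atoms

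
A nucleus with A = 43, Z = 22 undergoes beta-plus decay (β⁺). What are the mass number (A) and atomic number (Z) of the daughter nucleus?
Daughter: A = 43, Z = 21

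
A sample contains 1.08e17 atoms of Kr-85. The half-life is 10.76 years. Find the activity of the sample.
A = λN = 6.957e15 decays/year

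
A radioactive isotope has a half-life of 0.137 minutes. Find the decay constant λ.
λ = ln(2)/t½ = 5.059 minute⁻¹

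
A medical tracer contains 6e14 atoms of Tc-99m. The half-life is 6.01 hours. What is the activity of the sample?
A = λN = 6.92e13 decays/hour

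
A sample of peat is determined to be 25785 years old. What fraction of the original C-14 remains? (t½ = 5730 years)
N/N₀ = (1/2)^(t/t½) = 0.04419 = 4.42%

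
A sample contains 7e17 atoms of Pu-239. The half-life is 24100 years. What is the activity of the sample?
A = λN = 2.013e13 decays/year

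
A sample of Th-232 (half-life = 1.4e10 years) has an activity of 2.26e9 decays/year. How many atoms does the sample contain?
N = A/λ = 4.565e19 atoms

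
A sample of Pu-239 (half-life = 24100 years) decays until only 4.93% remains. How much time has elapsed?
t = t½ × log₂(N₀/N) = 1.046e5 years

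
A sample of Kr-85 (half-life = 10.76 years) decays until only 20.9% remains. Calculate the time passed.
t = t½ × log₂(N₀/N) = 24.3 years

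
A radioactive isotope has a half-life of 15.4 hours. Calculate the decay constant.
λ = ln(2)/t½ = 0.04501 hour⁻¹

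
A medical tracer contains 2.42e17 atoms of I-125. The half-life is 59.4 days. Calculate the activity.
A = λN = 2.824e15 decays/day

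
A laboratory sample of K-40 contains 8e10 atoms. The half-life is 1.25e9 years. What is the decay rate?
A = λN = 44.36 decays/year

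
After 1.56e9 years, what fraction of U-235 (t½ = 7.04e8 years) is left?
N/N₀ = (1/2)^(t/t½) = 0.2153 = 21.5%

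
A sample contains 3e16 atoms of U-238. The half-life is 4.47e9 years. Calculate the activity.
A = λN = 4.652e6 decays/year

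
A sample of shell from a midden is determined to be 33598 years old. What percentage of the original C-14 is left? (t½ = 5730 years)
N/N₀ = (1/2)^(t/t½) = 0.01718 = 1.72%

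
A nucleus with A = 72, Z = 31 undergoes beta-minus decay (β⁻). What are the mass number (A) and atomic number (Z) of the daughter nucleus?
Daughter: A = 72, Z = 32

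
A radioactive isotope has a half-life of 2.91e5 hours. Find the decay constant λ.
λ = ln(2)/t½ = 2.382e-6 hour⁻¹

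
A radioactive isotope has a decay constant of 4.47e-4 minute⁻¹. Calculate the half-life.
t½ = ln(2)/λ = 1551 minutes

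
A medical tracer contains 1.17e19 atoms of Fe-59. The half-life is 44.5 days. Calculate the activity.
A = λN = 1.822e17 decays/day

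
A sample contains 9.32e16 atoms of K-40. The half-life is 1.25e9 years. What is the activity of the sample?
A = λN = 5.168e7 decays/year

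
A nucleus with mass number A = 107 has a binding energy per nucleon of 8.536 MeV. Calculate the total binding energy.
B.E. = 8.536 × 107 = 913.4 MeV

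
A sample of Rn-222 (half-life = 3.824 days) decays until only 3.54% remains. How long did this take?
t = t½ × log₂(N₀/N) = 18.43 days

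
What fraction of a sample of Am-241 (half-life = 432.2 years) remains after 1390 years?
N/N₀ = (1/2)^(t/t½) = 0.1076 = 10.8%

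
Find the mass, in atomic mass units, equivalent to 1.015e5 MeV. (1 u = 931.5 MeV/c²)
m = E/c² = 109 u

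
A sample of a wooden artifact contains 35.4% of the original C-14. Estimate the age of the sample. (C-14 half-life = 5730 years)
Age = t½ × log₂(1/ratio) = 8585 years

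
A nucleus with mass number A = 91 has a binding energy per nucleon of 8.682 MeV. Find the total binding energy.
B.E. = 8.682 × 91 = 790.1 MeV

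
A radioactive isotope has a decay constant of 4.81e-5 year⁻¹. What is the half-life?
t½ = ln(2)/λ = 14410 years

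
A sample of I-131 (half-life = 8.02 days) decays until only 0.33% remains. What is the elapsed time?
t = t½ × log₂(N₀/N) = 66.11 days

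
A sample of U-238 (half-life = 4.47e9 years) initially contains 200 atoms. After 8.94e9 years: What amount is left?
N = N₀(1/2)^(t/t½) = 50 atoms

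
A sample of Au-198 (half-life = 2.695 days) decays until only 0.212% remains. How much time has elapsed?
t = t½ × log₂(N₀/N) = 23.94 days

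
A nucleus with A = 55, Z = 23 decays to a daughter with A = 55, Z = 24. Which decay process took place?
ΔA = 0, ΔZ = +1 ⇒ beta-minus decay (β⁻)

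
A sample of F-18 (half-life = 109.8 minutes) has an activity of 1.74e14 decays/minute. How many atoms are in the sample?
N = A/λ = 2.756e16 atoms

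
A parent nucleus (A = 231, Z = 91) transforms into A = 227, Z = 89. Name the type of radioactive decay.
ΔA = -4, ΔZ = -2 ⇒ alpha decay (α)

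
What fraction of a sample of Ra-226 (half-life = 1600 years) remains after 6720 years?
N/N₀ = (1/2)^(t/t½) = 0.05441 = 5.44%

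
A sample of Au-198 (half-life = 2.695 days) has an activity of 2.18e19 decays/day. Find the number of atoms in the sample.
N = A/λ = 8.476e19 atoms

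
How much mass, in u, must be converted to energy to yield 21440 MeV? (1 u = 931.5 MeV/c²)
m = E/c² = 23.02 u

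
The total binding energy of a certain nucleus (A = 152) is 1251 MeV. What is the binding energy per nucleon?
B.E./A = 1251/152 = 8.23 MeV/nucleon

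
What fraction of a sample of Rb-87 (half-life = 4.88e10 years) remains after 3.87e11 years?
N/N₀ = (1/2)^(t/t½) = 0.0041 = 0.41%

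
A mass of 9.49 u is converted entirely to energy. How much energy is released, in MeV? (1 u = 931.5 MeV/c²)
E = mc² = 8840 MeV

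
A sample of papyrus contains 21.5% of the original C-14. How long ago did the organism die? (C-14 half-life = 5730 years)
Age = t½ × log₂(1/ratio) = 12710 years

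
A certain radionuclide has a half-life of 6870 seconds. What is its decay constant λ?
λ = ln(2)/t½ = 1.009e-4 second⁻¹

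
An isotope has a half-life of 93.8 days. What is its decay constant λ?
λ = ln(2)/t½ = 0.00739 day⁻¹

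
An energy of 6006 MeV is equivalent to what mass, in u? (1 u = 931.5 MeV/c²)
m = E/c² = 6.448 u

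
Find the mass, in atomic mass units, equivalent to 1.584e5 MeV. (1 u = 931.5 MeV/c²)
m = E/c² = 170 u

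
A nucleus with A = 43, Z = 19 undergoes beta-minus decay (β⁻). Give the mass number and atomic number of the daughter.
Daughter: A = 43, Z = 20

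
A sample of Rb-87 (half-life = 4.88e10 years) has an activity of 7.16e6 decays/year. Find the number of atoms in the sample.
N = A/λ = 5.041e17 atoms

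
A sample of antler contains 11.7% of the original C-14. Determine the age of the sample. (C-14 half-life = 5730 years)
Age = t½ × log₂(1/ratio) = 17740 years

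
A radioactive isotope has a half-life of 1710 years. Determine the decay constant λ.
λ = ln(2)/t½ = 4.053e-4 year⁻¹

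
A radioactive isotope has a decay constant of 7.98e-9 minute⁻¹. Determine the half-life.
t½ = ln(2)/λ = 8.686e7 minutes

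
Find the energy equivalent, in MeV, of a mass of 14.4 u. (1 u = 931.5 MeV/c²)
E = mc² = 13410 MeV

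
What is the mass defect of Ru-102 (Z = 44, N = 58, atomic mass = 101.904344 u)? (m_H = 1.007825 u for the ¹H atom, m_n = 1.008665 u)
Δm = Z·m_H + N·m_n − M = 0.9425 u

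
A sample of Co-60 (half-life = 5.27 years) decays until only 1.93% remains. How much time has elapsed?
t = t½ × log₂(N₀/N) = 30.01 years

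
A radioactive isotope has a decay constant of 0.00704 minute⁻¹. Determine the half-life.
t½ = ln(2)/λ = 98.46 minutes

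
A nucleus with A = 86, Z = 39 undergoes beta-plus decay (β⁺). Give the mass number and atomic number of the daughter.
Daughter: A = 86, Z = 38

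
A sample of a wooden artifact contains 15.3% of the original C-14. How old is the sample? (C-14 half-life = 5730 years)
Age = t½ × log₂(1/ratio) = 15520 years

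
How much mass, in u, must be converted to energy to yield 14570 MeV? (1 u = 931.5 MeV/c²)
m = E/c² = 15.64 u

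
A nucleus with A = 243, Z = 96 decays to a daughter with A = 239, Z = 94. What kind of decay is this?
ΔA = -4, ΔZ = -2 ⇒ alpha decay (α)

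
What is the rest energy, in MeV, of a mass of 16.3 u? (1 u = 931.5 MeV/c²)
E = mc² = 15180 MeV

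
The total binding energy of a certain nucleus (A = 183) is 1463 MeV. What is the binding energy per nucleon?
B.E./A = 1463/183 = 7.995 MeV/nucleon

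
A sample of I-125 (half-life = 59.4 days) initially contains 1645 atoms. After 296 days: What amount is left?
N = N₀(1/2)^(t/t½) = 52.01 atoms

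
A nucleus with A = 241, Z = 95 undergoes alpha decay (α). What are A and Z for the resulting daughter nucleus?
Daughter: A = 237, Z = 93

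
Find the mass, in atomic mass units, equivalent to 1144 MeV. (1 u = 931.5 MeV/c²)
m = E/c² = 1.228 u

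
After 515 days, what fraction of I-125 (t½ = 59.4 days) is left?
N/N₀ = (1/2)^(t/t½) = 0.002455 = 0.246%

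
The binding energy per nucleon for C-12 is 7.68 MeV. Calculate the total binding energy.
B.E. = 7.68 × 12 = 92.16 MeV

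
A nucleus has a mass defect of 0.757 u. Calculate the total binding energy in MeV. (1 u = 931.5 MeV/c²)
B.E. = Δm × 931.5 = 705.1 MeV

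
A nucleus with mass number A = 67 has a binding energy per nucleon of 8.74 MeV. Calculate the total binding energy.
B.E. = 8.74 × 67 = 585.6 MeV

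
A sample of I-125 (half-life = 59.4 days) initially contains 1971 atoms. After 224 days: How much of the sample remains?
N = N₀(1/2)^(t/t½) = 144.4 atoms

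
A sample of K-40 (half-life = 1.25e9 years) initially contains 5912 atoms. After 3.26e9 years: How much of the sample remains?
N = N₀(1/2)^(t/t½) = 969.7 atoms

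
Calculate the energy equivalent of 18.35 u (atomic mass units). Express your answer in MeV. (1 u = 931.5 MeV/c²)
E = mc² = 17090 MeV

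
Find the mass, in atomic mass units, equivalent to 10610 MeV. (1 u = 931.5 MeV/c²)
m = E/c² = 11.39 u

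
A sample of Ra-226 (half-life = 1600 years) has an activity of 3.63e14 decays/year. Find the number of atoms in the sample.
N = A/λ = 8.379e17 atoms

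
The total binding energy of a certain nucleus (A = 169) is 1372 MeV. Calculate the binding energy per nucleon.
B.E./A = 1372/169 = 8.118 MeV/nucleon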